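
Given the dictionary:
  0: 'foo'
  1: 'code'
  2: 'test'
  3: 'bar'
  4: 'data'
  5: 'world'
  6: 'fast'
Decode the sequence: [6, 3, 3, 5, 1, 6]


Look up each index in the dictionary:
  6 -> 'fast'
  3 -> 'bar'
  3 -> 'bar'
  5 -> 'world'
  1 -> 'code'
  6 -> 'fast'

Decoded: "fast bar bar world code fast"


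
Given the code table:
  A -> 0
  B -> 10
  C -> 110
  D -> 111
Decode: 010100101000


Decoding:
0 -> A
10 -> B
10 -> B
0 -> A
10 -> B
10 -> B
0 -> A
0 -> A


Result: ABBABBAA


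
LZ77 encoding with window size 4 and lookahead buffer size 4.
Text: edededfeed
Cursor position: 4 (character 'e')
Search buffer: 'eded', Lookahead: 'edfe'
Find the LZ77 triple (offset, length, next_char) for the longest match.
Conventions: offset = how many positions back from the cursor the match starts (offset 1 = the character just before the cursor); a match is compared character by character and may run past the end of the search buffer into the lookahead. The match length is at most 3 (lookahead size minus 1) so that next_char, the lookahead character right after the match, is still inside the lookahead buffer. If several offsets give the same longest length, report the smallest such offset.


Try each offset into the search buffer:
  offset=1 (pos 3, char 'd'): match length 0
  offset=2 (pos 2, char 'e'): match length 2
  offset=3 (pos 1, char 'd'): match length 0
  offset=4 (pos 0, char 'e'): match length 2
Longest match has length 2, found at offsets 2, 4; take the smallest, offset 2.
next_char = character at position 4 + 2 = 6 -> 'f'

Best match: offset=2, length=2 (matching 'ed' starting at position 2)
LZ77 triple: (2, 2, 'f')


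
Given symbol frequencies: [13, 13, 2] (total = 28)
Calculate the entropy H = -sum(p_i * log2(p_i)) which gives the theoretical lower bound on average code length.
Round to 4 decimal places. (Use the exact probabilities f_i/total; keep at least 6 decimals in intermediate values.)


Per-symbol terms -p_i * log2(p_i) with p_i = f_i/28:
  p = 13/28 = 0.464286: log2(p) = -1.106915, -p*log2(p) = 0.513925
  p = 13/28 = 0.464286: log2(p) = -1.106915, -p*log2(p) = 0.513925
  p = 2/28 = 0.071429: log2(p) = -3.807355, -p*log2(p) = 0.271954
H = 0.513925 + 0.513925 + 0.271954 = 1.299804

H = 1.2998 bits/symbol


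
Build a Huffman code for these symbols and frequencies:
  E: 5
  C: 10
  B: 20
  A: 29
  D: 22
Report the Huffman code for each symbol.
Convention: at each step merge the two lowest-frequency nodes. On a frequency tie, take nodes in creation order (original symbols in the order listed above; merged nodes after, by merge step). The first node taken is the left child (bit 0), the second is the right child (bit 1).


Huffman tree construction:
Step 1: Merge E(5) + C(10) = 15
Step 2: Merge (E+C)(15) + B(20) = 35
Step 3: Merge D(22) + A(29) = 51
Step 4: Merge ((E+C)+B)(35) + (D+A)(51) = 86
Read each symbol's code off the tree from the root (left child = 0, right child = 1).

Codes:
  E: 000 (length 3)
  C: 001 (length 3)
  B: 01 (length 2)
  A: 11 (length 2)
  D: 10 (length 2)
Average code length: 187/86 = 2.1744 bits/symbol


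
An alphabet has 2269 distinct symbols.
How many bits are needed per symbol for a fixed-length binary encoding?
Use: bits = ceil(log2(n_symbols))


log2(2269) = 11.1478
Bracket: 2^11 = 2048 < 2269 <= 2^12 = 4096
So ceil(log2(2269)) = 12

bits = ceil(log2(2269)) = ceil(11.1478) = 12 bits


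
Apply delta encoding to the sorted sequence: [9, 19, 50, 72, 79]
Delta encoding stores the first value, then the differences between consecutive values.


First value: 9
Deltas:
  19 - 9 = 10
  50 - 19 = 31
  72 - 50 = 22
  79 - 72 = 7


Delta encoded: [9, 10, 31, 22, 7]


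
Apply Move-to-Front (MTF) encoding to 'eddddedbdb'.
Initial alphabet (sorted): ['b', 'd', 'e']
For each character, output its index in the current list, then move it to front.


MTF encoding:
'e': index 2 in ['b', 'd', 'e'] -> ['e', 'b', 'd']
'd': index 2 in ['e', 'b', 'd'] -> ['d', 'e', 'b']
'd': index 0 in ['d', 'e', 'b'] -> ['d', 'e', 'b']
'd': index 0 in ['d', 'e', 'b'] -> ['d', 'e', 'b']
'd': index 0 in ['d', 'e', 'b'] -> ['d', 'e', 'b']
'e': index 1 in ['d', 'e', 'b'] -> ['e', 'd', 'b']
'd': index 1 in ['e', 'd', 'b'] -> ['d', 'e', 'b']
'b': index 2 in ['d', 'e', 'b'] -> ['b', 'd', 'e']
'd': index 1 in ['b', 'd', 'e'] -> ['d', 'b', 'e']
'b': index 1 in ['d', 'b', 'e'] -> ['b', 'd', 'e']


Output: [2, 2, 0, 0, 0, 1, 1, 2, 1, 1]


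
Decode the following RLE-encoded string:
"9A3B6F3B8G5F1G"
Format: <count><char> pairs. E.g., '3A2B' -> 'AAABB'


Expanding each <count><char> pair:
  9A -> 'AAAAAAAAA'
  3B -> 'BBB'
  6F -> 'FFFFFF'
  3B -> 'BBB'
  8G -> 'GGGGGGGG'
  5F -> 'FFFFF'
  1G -> 'G'

Decoded = AAAAAAAAABBBFFFFFFBBBGGGGGGGGFFFFFG


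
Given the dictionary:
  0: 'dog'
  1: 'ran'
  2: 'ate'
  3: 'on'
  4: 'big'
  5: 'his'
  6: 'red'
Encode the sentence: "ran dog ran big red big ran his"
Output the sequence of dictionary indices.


Look up each word in the dictionary:
  'ran' -> 1
  'dog' -> 0
  'ran' -> 1
  'big' -> 4
  'red' -> 6
  'big' -> 4
  'ran' -> 1
  'his' -> 5

Encoded: [1, 0, 1, 4, 6, 4, 1, 5]


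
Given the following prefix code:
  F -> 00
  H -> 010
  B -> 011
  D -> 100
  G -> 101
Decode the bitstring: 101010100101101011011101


Decoding step by step:
Bits 101 -> G
Bits 010 -> H
Bits 100 -> D
Bits 101 -> G
Bits 101 -> G
Bits 011 -> B
Bits 011 -> B
Bits 101 -> G


Decoded message: GHDGGBBG


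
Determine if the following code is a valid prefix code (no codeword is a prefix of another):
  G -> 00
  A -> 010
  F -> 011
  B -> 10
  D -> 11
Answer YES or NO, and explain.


Checking each pair (does one codeword prefix another?):
  G='00' vs A='010': no prefix
  G='00' vs F='011': no prefix
  G='00' vs B='10': no prefix
  G='00' vs D='11': no prefix
  A='010' vs G='00': no prefix
  A='010' vs F='011': no prefix
  A='010' vs B='10': no prefix
  A='010' vs D='11': no prefix
  F='011' vs G='00': no prefix
  F='011' vs A='010': no prefix
  F='011' vs B='10': no prefix
  F='011' vs D='11': no prefix
  B='10' vs G='00': no prefix
  B='10' vs A='010': no prefix
  B='10' vs F='011': no prefix
  B='10' vs D='11': no prefix
  D='11' vs G='00': no prefix
  D='11' vs A='010': no prefix
  D='11' vs F='011': no prefix
  D='11' vs B='10': no prefix
No violation found over all pairs.

YES -- this is a valid prefix code. No codeword is a prefix of any other codeword.


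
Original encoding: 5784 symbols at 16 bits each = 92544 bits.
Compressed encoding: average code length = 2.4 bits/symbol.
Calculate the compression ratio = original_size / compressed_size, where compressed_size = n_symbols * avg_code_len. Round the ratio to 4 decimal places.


original_size = n_symbols * orig_bits = 5784 * 16 = 92544 bits
compressed_size = n_symbols * avg_code_len = 5784 * 2.4 = 13881.6 bits
ratio = original_size / compressed_size = 92544 / 13881.6 = 6.6667

Compression ratio = 6.6667


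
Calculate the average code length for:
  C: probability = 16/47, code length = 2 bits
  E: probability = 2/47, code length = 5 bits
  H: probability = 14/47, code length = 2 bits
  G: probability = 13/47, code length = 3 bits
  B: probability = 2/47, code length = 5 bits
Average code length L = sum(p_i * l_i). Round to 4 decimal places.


Weighted contributions p_i * l_i:
  C: (16/47) * 2 = 32/47
  E: (2/47) * 5 = 10/47
  H: (14/47) * 2 = 28/47
  G: (13/47) * 3 = 39/47
  B: (2/47) * 5 = 10/47
Sum = (32 + 10 + 28 + 39 + 10)/47 = 119/47

L = 119/47 = 2.5319 bits/symbol


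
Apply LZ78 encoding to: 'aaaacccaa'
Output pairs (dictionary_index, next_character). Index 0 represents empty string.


LZ78 encoding steps:
Dictionary: {0: ''}
Step 1: w='' (idx 0), next='a' -> output (0, 'a'), add 'a' as idx 1
Step 2: w='a' (idx 1), next='a' -> output (1, 'a'), add 'aa' as idx 2
Step 3: w='a' (idx 1), next='c' -> output (1, 'c'), add 'ac' as idx 3
Step 4: w='' (idx 0), next='c' -> output (0, 'c'), add 'c' as idx 4
Step 5: w='c' (idx 4), next='a' -> output (4, 'a'), add 'ca' as idx 5
Step 6: w='a' (idx 1), end of input -> output (1, '')


Encoded: [(0, 'a'), (1, 'a'), (1, 'c'), (0, 'c'), (4, 'a'), (1, '')]


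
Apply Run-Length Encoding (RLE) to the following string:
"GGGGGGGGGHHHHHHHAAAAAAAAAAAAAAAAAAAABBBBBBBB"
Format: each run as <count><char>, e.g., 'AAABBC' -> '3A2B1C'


Scanning runs left to right:
  i=0: run of 'G' x 9 -> '9G'
  i=9: run of 'H' x 7 -> '7H'
  i=16: run of 'A' x 20 -> '20A'
  i=36: run of 'B' x 8 -> '8B'

RLE = 9G7H20A8B


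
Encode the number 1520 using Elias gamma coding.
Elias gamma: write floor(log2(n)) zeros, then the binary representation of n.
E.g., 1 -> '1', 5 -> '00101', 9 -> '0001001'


num_bits = floor(log2(1520)) + 1 = 11
leading_zeros = num_bits - 1 = 10
binary(1520) = 10111110000

Elias gamma(1520) = '0000000000' + '10111110000' = 000000000010111110000 (21 bits)


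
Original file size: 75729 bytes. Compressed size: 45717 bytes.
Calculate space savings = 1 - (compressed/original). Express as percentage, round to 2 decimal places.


ratio = compressed/original = 45717/75729 = 0.603692
savings = 1 - ratio = 1 - 0.603692 = 0.396308
as a percentage: 0.396308 * 100 = 39.63%

Space savings = 1 - 45717/75729 = 39.63%


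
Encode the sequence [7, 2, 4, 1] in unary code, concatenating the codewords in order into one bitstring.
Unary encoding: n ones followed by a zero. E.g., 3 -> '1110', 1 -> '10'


Encode each number as n ones followed by a terminating 0:
  7 -> 11111110 (8 bits)
  2 -> 110 (3 bits)
  4 -> 11110 (5 bits)
  1 -> 10 (2 bits)
Total length = 8 + 3 + 5 + 2 = 18 bits.

Unary([7, 2, 4, 1]) = 111111101101111010 (18 bits)


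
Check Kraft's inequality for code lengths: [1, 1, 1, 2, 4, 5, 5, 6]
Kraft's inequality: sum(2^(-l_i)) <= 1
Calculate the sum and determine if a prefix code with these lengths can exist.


Sum = 2^(-1) + 2^(-1) + 2^(-1) + 2^(-2) + 2^(-4) + 2^(-5) + 2^(-5) + 2^(-6)
    = 0.5 + 0.5 + 0.5 + 0.25 + 0.0625 + 0.03125 + 0.03125 + 0.015625
    = 121/64 = 1.890625
Since 1.890625 > 1, Kraft's inequality is NOT satisfied.
A prefix code with these lengths CANNOT exist.

Kraft sum = 1.890625. Not satisfied.


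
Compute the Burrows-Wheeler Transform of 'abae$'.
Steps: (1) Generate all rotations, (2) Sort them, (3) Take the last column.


Rotations (sorted):
  0: $abae -> last char: e
  1: abae$ -> last char: $
  2: ae$ab -> last char: b
  3: bae$a -> last char: a
  4: e$aba -> last char: a


BWT = e$baa


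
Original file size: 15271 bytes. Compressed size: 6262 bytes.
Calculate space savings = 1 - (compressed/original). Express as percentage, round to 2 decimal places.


ratio = compressed/original = 6262/15271 = 0.410058
savings = 1 - ratio = 1 - 0.410058 = 0.589942
as a percentage: 0.589942 * 100 = 58.99%

Space savings = 1 - 6262/15271 = 58.99%


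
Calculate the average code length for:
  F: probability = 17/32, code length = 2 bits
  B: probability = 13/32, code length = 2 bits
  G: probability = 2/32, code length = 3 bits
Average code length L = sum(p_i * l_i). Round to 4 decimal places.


Weighted contributions p_i * l_i:
  F: (17/32) * 2 = 34/32
  B: (13/32) * 2 = 26/32
  G: (2/32) * 3 = 6/32
Sum = (34 + 26 + 6)/32 = 66/32

L = 66/32 = 2.0625 bits/symbol


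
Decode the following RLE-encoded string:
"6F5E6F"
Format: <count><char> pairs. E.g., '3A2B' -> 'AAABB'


Expanding each <count><char> pair:
  6F -> 'FFFFFF'
  5E -> 'EEEEE'
  6F -> 'FFFFFF'

Decoded = FFFFFFEEEEEFFFFFF


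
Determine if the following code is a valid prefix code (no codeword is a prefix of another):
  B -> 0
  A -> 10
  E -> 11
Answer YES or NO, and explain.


Checking each pair (does one codeword prefix another?):
  B='0' vs A='10': no prefix
  B='0' vs E='11': no prefix
  A='10' vs B='0': no prefix
  A='10' vs E='11': no prefix
  E='11' vs B='0': no prefix
  E='11' vs A='10': no prefix
No violation found over all pairs.

YES -- this is a valid prefix code. No codeword is a prefix of any other codeword.


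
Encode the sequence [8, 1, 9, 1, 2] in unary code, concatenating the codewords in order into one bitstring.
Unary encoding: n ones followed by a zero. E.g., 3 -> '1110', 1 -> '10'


Encode each number as n ones followed by a terminating 0:
  8 -> 111111110 (9 bits)
  1 -> 10 (2 bits)
  9 -> 1111111110 (10 bits)
  1 -> 10 (2 bits)
  2 -> 110 (3 bits)
Total length = 9 + 2 + 10 + 2 + 3 = 26 bits.

Unary([8, 1, 9, 1, 2]) = 11111111010111111111010110 (26 bits)


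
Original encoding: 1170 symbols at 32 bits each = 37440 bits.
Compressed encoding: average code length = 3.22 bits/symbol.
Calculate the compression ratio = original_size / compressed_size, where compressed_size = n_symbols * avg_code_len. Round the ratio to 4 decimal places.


original_size = n_symbols * orig_bits = 1170 * 32 = 37440 bits
compressed_size = n_symbols * avg_code_len = 1170 * 3.22 = 3767.4 bits
ratio = original_size / compressed_size = 37440 / 3767.4 = 9.9379

Compression ratio = 9.9379


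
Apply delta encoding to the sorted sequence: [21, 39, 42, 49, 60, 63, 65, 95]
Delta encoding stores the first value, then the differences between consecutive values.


First value: 21
Deltas:
  39 - 21 = 18
  42 - 39 = 3
  49 - 42 = 7
  60 - 49 = 11
  63 - 60 = 3
  65 - 63 = 2
  95 - 65 = 30


Delta encoded: [21, 18, 3, 7, 11, 3, 2, 30]


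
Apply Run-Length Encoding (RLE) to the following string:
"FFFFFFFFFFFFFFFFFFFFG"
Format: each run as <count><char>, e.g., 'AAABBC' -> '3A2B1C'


Scanning runs left to right:
  i=0: run of 'F' x 20 -> '20F'
  i=20: run of 'G' x 1 -> '1G'

RLE = 20F1G


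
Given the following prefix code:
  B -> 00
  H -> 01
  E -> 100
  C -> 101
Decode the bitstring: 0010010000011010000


Decoding step by step:
Bits 00 -> B
Bits 100 -> E
Bits 100 -> E
Bits 00 -> B
Bits 01 -> H
Bits 101 -> C
Bits 00 -> B
Bits 00 -> B


Decoded message: BEEBHCBB


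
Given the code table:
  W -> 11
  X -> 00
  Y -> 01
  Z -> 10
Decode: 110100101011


Decoding:
11 -> W
01 -> Y
00 -> X
10 -> Z
10 -> Z
11 -> W


Result: WYXZZW


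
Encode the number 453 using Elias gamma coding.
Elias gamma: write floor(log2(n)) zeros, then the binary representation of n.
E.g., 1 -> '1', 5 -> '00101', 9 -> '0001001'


num_bits = floor(log2(453)) + 1 = 9
leading_zeros = num_bits - 1 = 8
binary(453) = 111000101

Elias gamma(453) = '00000000' + '111000101' = 00000000111000101 (17 bits)


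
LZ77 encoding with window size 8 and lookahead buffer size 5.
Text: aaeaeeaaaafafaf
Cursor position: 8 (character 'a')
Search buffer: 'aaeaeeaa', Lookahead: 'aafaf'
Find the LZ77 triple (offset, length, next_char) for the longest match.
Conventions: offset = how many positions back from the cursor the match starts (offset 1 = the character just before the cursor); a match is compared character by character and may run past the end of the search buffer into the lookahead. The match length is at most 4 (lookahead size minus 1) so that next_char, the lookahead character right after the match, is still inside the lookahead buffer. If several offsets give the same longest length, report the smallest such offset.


Try each offset into the search buffer:
  offset=1 (pos 7, char 'a'): match length 2
  offset=2 (pos 6, char 'a'): match length 2
  offset=3 (pos 5, char 'e'): match length 0
  offset=4 (pos 4, char 'e'): match length 0
  offset=5 (pos 3, char 'a'): match length 1
  offset=6 (pos 2, char 'e'): match length 0
  offset=7 (pos 1, char 'a'): match length 1
  offset=8 (pos 0, char 'a'): match length 2
Longest match has length 2, found at offsets 1, 2, 8; take the smallest, offset 1.
next_char = character at position 8 + 2 = 10 -> 'f'

Best match: offset=1, length=2 (matching 'aa' starting at position 7)
LZ77 triple: (1, 2, 'f')


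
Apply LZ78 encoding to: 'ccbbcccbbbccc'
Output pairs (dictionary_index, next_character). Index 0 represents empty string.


LZ78 encoding steps:
Dictionary: {0: ''}
Step 1: w='' (idx 0), next='c' -> output (0, 'c'), add 'c' as idx 1
Step 2: w='c' (idx 1), next='b' -> output (1, 'b'), add 'cb' as idx 2
Step 3: w='' (idx 0), next='b' -> output (0, 'b'), add 'b' as idx 3
Step 4: w='c' (idx 1), next='c' -> output (1, 'c'), add 'cc' as idx 4
Step 5: w='cb' (idx 2), next='b' -> output (2, 'b'), add 'cbb' as idx 5
Step 6: w='b' (idx 3), next='c' -> output (3, 'c'), add 'bc' as idx 6
Step 7: w='cc' (idx 4), end of input -> output (4, '')


Encoded: [(0, 'c'), (1, 'b'), (0, 'b'), (1, 'c'), (2, 'b'), (3, 'c'), (4, '')]


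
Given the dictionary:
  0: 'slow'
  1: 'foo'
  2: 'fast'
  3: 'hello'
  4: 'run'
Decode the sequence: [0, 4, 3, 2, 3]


Look up each index in the dictionary:
  0 -> 'slow'
  4 -> 'run'
  3 -> 'hello'
  2 -> 'fast'
  3 -> 'hello'

Decoded: "slow run hello fast hello"


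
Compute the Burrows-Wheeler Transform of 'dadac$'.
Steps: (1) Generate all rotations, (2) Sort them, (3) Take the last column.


Rotations (sorted):
  0: $dadac -> last char: c
  1: ac$dad -> last char: d
  2: adac$d -> last char: d
  3: c$dada -> last char: a
  4: dac$da -> last char: a
  5: dadac$ -> last char: $


BWT = cddaa$


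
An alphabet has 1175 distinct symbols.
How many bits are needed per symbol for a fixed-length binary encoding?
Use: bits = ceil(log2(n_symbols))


log2(1175) = 10.1984
Bracket: 2^10 = 1024 < 1175 <= 2^11 = 2048
So ceil(log2(1175)) = 11

bits = ceil(log2(1175)) = ceil(10.1984) = 11 bits


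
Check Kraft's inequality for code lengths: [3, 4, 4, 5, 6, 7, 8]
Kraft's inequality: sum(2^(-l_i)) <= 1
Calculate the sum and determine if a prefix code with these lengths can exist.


Sum = 2^(-3) + 2^(-4) + 2^(-4) + 2^(-5) + 2^(-6) + 2^(-7) + 2^(-8)
    = 0.125 + 0.0625 + 0.0625 + 0.03125 + 0.015625 + 0.0078125 + 0.00390625
    = 79/256 = 0.30859375
Since 0.30859375 <= 1, Kraft's inequality IS satisfied.
A prefix code with these lengths CAN exist.

Kraft sum = 0.30859375. Satisfied.


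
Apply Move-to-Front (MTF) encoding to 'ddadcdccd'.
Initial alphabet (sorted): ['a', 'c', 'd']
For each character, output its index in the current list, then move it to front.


MTF encoding:
'd': index 2 in ['a', 'c', 'd'] -> ['d', 'a', 'c']
'd': index 0 in ['d', 'a', 'c'] -> ['d', 'a', 'c']
'a': index 1 in ['d', 'a', 'c'] -> ['a', 'd', 'c']
'd': index 1 in ['a', 'd', 'c'] -> ['d', 'a', 'c']
'c': index 2 in ['d', 'a', 'c'] -> ['c', 'd', 'a']
'd': index 1 in ['c', 'd', 'a'] -> ['d', 'c', 'a']
'c': index 1 in ['d', 'c', 'a'] -> ['c', 'd', 'a']
'c': index 0 in ['c', 'd', 'a'] -> ['c', 'd', 'a']
'd': index 1 in ['c', 'd', 'a'] -> ['d', 'c', 'a']


Output: [2, 0, 1, 1, 2, 1, 1, 0, 1]


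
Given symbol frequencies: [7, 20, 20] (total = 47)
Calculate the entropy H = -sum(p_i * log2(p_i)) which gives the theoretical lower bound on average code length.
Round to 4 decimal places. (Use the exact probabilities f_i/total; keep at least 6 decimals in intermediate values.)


Per-symbol terms -p_i * log2(p_i) with p_i = f_i/47:
  p = 7/47 = 0.148936: log2(p) = -2.747234, -p*log2(p) = 0.409163
  p = 20/47 = 0.425532: log2(p) = -1.232661, -p*log2(p) = 0.524536
  p = 20/47 = 0.425532: log2(p) = -1.232661, -p*log2(p) = 0.524536
H = 0.409163 + 0.524536 + 0.524536 = 1.458235

H = 1.4582 bits/symbol


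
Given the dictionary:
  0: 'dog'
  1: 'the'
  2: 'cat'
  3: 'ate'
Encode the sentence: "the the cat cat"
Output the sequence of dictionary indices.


Look up each word in the dictionary:
  'the' -> 1
  'the' -> 1
  'cat' -> 2
  'cat' -> 2

Encoded: [1, 1, 2, 2]


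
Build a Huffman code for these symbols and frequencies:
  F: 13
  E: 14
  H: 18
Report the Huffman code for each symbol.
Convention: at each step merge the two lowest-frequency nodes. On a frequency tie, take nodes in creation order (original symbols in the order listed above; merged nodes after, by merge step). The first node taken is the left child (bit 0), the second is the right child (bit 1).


Huffman tree construction:
Step 1: Merge F(13) + E(14) = 27
Step 2: Merge H(18) + (F+E)(27) = 45
Read each symbol's code off the tree from the root (left child = 0, right child = 1).

Codes:
  F: 10 (length 2)
  E: 11 (length 2)
  H: 0 (length 1)
Average code length: 72/45 = 1.6000 bits/symbol


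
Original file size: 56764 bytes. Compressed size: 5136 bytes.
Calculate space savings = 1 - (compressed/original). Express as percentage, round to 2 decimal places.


ratio = compressed/original = 5136/56764 = 0.09048
savings = 1 - ratio = 1 - 0.09048 = 0.90952
as a percentage: 0.90952 * 100 = 90.95%

Space savings = 1 - 5136/56764 = 90.95%


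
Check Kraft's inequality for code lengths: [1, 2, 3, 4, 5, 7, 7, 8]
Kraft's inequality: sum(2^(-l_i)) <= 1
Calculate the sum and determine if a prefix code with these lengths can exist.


Sum = 2^(-1) + 2^(-2) + 2^(-3) + 2^(-4) + 2^(-5) + 2^(-7) + 2^(-7) + 2^(-8)
    = 0.5 + 0.25 + 0.125 + 0.0625 + 0.03125 + 0.0078125 + 0.0078125 + 0.00390625
    = 253/256 = 0.98828125
Since 0.98828125 <= 1, Kraft's inequality IS satisfied.
A prefix code with these lengths CAN exist.

Kraft sum = 0.98828125. Satisfied.


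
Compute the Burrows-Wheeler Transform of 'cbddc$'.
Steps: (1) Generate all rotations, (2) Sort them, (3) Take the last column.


Rotations (sorted):
  0: $cbddc -> last char: c
  1: bddc$c -> last char: c
  2: c$cbdd -> last char: d
  3: cbddc$ -> last char: $
  4: dc$cbd -> last char: d
  5: ddc$cb -> last char: b


BWT = ccd$db


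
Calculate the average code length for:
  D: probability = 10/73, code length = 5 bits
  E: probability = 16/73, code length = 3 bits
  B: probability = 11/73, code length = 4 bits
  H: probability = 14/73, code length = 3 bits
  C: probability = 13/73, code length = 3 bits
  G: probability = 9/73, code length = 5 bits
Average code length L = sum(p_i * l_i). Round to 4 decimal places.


Weighted contributions p_i * l_i:
  D: (10/73) * 5 = 50/73
  E: (16/73) * 3 = 48/73
  B: (11/73) * 4 = 44/73
  H: (14/73) * 3 = 42/73
  C: (13/73) * 3 = 39/73
  G: (9/73) * 5 = 45/73
Sum = (50 + 48 + 44 + 42 + 39 + 45)/73 = 268/73

L = 268/73 = 3.6712 bits/symbol


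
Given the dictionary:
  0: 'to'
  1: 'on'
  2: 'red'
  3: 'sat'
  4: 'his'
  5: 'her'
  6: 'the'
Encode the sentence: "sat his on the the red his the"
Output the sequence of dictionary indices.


Look up each word in the dictionary:
  'sat' -> 3
  'his' -> 4
  'on' -> 1
  'the' -> 6
  'the' -> 6
  'red' -> 2
  'his' -> 4
  'the' -> 6

Encoded: [3, 4, 1, 6, 6, 2, 4, 6]


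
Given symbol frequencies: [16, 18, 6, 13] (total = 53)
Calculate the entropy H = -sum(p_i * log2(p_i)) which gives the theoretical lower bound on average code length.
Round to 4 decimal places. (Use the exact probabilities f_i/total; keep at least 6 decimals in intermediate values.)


Per-symbol terms -p_i * log2(p_i) with p_i = f_i/53:
  p = 16/53 = 0.301887: log2(p) = -1.727920, -p*log2(p) = 0.521636
  p = 18/53 = 0.339623: log2(p) = -1.557995, -p*log2(p) = 0.529131
  p = 6/53 = 0.113208: log2(p) = -3.142958, -p*log2(p) = 0.355807
  p = 13/53 = 0.245283: log2(p) = -2.027481, -p*log2(p) = 0.497307
H = 0.521636 + 0.529131 + 0.355807 + 0.497307 = 1.903881

H = 1.9039 bits/symbol


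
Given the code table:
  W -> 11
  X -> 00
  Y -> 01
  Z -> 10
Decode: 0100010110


Decoding:
01 -> Y
00 -> X
01 -> Y
01 -> Y
10 -> Z


Result: YXYYZ


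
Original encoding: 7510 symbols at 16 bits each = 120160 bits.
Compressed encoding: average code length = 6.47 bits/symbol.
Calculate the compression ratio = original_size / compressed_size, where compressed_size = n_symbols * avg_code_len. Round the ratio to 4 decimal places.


original_size = n_symbols * orig_bits = 7510 * 16 = 120160 bits
compressed_size = n_symbols * avg_code_len = 7510 * 6.47 = 48589.7 bits
ratio = original_size / compressed_size = 120160 / 48589.7 = 2.473

Compression ratio = 2.473


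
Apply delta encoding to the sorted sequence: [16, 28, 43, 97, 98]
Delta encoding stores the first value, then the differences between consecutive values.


First value: 16
Deltas:
  28 - 16 = 12
  43 - 28 = 15
  97 - 43 = 54
  98 - 97 = 1


Delta encoded: [16, 12, 15, 54, 1]


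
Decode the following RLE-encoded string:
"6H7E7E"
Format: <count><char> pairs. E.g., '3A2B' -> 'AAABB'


Expanding each <count><char> pair:
  6H -> 'HHHHHH'
  7E -> 'EEEEEEE'
  7E -> 'EEEEEEE'

Decoded = HHHHHHEEEEEEEEEEEEEE


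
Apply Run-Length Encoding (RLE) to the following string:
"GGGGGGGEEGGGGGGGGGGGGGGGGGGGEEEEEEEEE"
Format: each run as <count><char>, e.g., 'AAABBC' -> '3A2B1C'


Scanning runs left to right:
  i=0: run of 'G' x 7 -> '7G'
  i=7: run of 'E' x 2 -> '2E'
  i=9: run of 'G' x 19 -> '19G'
  i=28: run of 'E' x 9 -> '9E'

RLE = 7G2E19G9E


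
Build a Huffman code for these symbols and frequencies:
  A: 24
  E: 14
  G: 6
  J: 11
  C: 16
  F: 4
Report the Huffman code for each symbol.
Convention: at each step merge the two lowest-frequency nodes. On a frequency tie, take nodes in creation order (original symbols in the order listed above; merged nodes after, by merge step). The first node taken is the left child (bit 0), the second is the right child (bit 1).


Huffman tree construction:
Step 1: Merge F(4) + G(6) = 10
Step 2: Merge (F+G)(10) + J(11) = 21
Step 3: Merge E(14) + C(16) = 30
Step 4: Merge ((F+G)+J)(21) + A(24) = 45
Step 5: Merge (E+C)(30) + (((F+G)+J)+A)(45) = 75
Read each symbol's code off the tree from the root (left child = 0, right child = 1).

Codes:
  A: 11 (length 2)
  E: 00 (length 2)
  G: 1001 (length 4)
  J: 101 (length 3)
  C: 01 (length 2)
  F: 1000 (length 4)
Average code length: 181/75 = 2.4133 bits/symbol


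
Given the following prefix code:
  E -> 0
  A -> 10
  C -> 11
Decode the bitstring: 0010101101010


Decoding step by step:
Bits 0 -> E
Bits 0 -> E
Bits 10 -> A
Bits 10 -> A
Bits 11 -> C
Bits 0 -> E
Bits 10 -> A
Bits 10 -> A


Decoded message: EEAACEAA


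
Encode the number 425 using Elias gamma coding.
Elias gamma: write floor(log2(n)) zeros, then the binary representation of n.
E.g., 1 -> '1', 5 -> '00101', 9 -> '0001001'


num_bits = floor(log2(425)) + 1 = 9
leading_zeros = num_bits - 1 = 8
binary(425) = 110101001

Elias gamma(425) = '00000000' + '110101001' = 00000000110101001 (17 bits)


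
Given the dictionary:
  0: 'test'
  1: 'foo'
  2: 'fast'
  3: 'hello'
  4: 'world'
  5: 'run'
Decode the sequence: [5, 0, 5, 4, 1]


Look up each index in the dictionary:
  5 -> 'run'
  0 -> 'test'
  5 -> 'run'
  4 -> 'world'
  1 -> 'foo'

Decoded: "run test run world foo"


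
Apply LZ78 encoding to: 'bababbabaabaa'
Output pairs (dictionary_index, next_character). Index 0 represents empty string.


LZ78 encoding steps:
Dictionary: {0: ''}
Step 1: w='' (idx 0), next='b' -> output (0, 'b'), add 'b' as idx 1
Step 2: w='' (idx 0), next='a' -> output (0, 'a'), add 'a' as idx 2
Step 3: w='b' (idx 1), next='a' -> output (1, 'a'), add 'ba' as idx 3
Step 4: w='b' (idx 1), next='b' -> output (1, 'b'), add 'bb' as idx 4
Step 5: w='a' (idx 2), next='b' -> output (2, 'b'), add 'ab' as idx 5
Step 6: w='a' (idx 2), next='a' -> output (2, 'a'), add 'aa' as idx 6
Step 7: w='ba' (idx 3), next='a' -> output (3, 'a'), add 'baa' as idx 7


Encoded: [(0, 'b'), (0, 'a'), (1, 'a'), (1, 'b'), (2, 'b'), (2, 'a'), (3, 'a')]


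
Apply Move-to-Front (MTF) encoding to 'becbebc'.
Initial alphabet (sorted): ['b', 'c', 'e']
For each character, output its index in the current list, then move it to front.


MTF encoding:
'b': index 0 in ['b', 'c', 'e'] -> ['b', 'c', 'e']
'e': index 2 in ['b', 'c', 'e'] -> ['e', 'b', 'c']
'c': index 2 in ['e', 'b', 'c'] -> ['c', 'e', 'b']
'b': index 2 in ['c', 'e', 'b'] -> ['b', 'c', 'e']
'e': index 2 in ['b', 'c', 'e'] -> ['e', 'b', 'c']
'b': index 1 in ['e', 'b', 'c'] -> ['b', 'e', 'c']
'c': index 2 in ['b', 'e', 'c'] -> ['c', 'b', 'e']


Output: [0, 2, 2, 2, 2, 1, 2]


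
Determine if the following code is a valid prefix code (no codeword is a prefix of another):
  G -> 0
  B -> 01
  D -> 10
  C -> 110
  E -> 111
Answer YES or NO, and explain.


Checking each pair (does one codeword prefix another?):
  G='0' vs B='01': prefix -- VIOLATION

NO -- this is NOT a valid prefix code. G (0) is a prefix of B (01).


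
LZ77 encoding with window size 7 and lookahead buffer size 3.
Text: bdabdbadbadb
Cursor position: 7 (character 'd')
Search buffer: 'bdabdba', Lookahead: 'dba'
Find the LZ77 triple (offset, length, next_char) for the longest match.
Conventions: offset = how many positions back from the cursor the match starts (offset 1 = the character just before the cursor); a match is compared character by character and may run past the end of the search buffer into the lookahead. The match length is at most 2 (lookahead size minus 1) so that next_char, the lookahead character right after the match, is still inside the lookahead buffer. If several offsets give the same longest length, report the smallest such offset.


Try each offset into the search buffer:
  offset=1 (pos 6, char 'a'): match length 0
  offset=2 (pos 5, char 'b'): match length 0
  offset=3 (pos 4, char 'd'): match length 2
  offset=4 (pos 3, char 'b'): match length 0
  offset=5 (pos 2, char 'a'): match length 0
  offset=6 (pos 1, char 'd'): match length 1
  offset=7 (pos 0, char 'b'): match length 0
Longest match has length 2 at offset 3.
next_char = character at position 7 + 2 = 9 -> 'a'

Best match: offset=3, length=2 (matching 'db' starting at position 4)
LZ77 triple: (3, 2, 'a')


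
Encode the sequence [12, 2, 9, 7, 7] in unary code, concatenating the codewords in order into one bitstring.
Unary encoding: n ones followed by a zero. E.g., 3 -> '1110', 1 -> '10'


Encode each number as n ones followed by a terminating 0:
  12 -> 1111111111110 (13 bits)
  2 -> 110 (3 bits)
  9 -> 1111111110 (10 bits)
  7 -> 11111110 (8 bits)
  7 -> 11111110 (8 bits)
Total length = 13 + 3 + 10 + 8 + 8 = 42 bits.

Unary([12, 2, 9, 7, 7]) = 111111111111011011111111101111111011111110 (42 bits)


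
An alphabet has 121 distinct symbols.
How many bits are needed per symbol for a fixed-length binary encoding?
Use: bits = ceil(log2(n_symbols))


log2(121) = 6.9189
Bracket: 2^6 = 64 < 121 <= 2^7 = 128
So ceil(log2(121)) = 7

bits = ceil(log2(121)) = ceil(6.9189) = 7 bits


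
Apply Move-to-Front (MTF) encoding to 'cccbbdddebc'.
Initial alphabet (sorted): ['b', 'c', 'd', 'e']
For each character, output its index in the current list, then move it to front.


MTF encoding:
'c': index 1 in ['b', 'c', 'd', 'e'] -> ['c', 'b', 'd', 'e']
'c': index 0 in ['c', 'b', 'd', 'e'] -> ['c', 'b', 'd', 'e']
'c': index 0 in ['c', 'b', 'd', 'e'] -> ['c', 'b', 'd', 'e']
'b': index 1 in ['c', 'b', 'd', 'e'] -> ['b', 'c', 'd', 'e']
'b': index 0 in ['b', 'c', 'd', 'e'] -> ['b', 'c', 'd', 'e']
'd': index 2 in ['b', 'c', 'd', 'e'] -> ['d', 'b', 'c', 'e']
'd': index 0 in ['d', 'b', 'c', 'e'] -> ['d', 'b', 'c', 'e']
'd': index 0 in ['d', 'b', 'c', 'e'] -> ['d', 'b', 'c', 'e']
'e': index 3 in ['d', 'b', 'c', 'e'] -> ['e', 'd', 'b', 'c']
'b': index 2 in ['e', 'd', 'b', 'c'] -> ['b', 'e', 'd', 'c']
'c': index 3 in ['b', 'e', 'd', 'c'] -> ['c', 'b', 'e', 'd']


Output: [1, 0, 0, 1, 0, 2, 0, 0, 3, 2, 3]


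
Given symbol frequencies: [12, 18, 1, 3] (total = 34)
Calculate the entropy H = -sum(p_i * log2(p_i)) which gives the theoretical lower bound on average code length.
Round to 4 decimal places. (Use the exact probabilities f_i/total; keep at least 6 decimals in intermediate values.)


Per-symbol terms -p_i * log2(p_i) with p_i = f_i/34:
  p = 12/34 = 0.352941: log2(p) = -1.502500, -p*log2(p) = 0.530294
  p = 18/34 = 0.529412: log2(p) = -0.917538, -p*log2(p) = 0.485755
  p = 1/34 = 0.029412: log2(p) = -5.087463, -p*log2(p) = 0.149631
  p = 3/34 = 0.088235: log2(p) = -3.502500, -p*log2(p) = 0.309044
H = 0.530294 + 0.485755 + 0.149631 + 0.309044 = 1.474724

H = 1.4747 bits/symbol


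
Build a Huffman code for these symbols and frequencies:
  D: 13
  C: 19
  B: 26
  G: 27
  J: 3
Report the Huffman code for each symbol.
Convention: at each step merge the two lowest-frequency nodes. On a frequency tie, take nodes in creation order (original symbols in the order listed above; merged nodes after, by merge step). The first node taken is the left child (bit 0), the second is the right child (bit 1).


Huffman tree construction:
Step 1: Merge J(3) + D(13) = 16
Step 2: Merge (J+D)(16) + C(19) = 35
Step 3: Merge B(26) + G(27) = 53
Step 4: Merge ((J+D)+C)(35) + (B+G)(53) = 88
Read each symbol's code off the tree from the root (left child = 0, right child = 1).

Codes:
  D: 001 (length 3)
  C: 01 (length 2)
  B: 10 (length 2)
  G: 11 (length 2)
  J: 000 (length 3)
Average code length: 192/88 = 2.1818 bits/symbol


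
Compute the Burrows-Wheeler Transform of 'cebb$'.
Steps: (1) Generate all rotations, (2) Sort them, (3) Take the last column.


Rotations (sorted):
  0: $cebb -> last char: b
  1: b$ceb -> last char: b
  2: bb$ce -> last char: e
  3: cebb$ -> last char: $
  4: ebb$c -> last char: c


BWT = bbe$c


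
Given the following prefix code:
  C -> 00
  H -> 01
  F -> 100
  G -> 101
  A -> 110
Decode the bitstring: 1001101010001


Decoding step by step:
Bits 100 -> F
Bits 110 -> A
Bits 101 -> G
Bits 00 -> C
Bits 01 -> H


Decoded message: FAGCH


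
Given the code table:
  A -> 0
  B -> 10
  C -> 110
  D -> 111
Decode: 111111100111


Decoding:
111 -> D
111 -> D
10 -> B
0 -> A
111 -> D


Result: DDBAD


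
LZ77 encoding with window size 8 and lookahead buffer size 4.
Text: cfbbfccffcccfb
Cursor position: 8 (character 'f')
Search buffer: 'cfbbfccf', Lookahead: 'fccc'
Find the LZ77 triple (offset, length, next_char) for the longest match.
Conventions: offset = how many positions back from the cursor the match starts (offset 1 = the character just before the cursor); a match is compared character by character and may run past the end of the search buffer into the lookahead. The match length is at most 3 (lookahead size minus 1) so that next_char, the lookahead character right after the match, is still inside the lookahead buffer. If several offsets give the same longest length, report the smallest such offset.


Try each offset into the search buffer:
  offset=1 (pos 7, char 'f'): match length 1
  offset=2 (pos 6, char 'c'): match length 0
  offset=3 (pos 5, char 'c'): match length 0
  offset=4 (pos 4, char 'f'): match length 3
  offset=5 (pos 3, char 'b'): match length 0
  offset=6 (pos 2, char 'b'): match length 0
  offset=7 (pos 1, char 'f'): match length 1
  offset=8 (pos 0, char 'c'): match length 0
Longest match has length 3 at offset 4.
next_char = character at position 8 + 3 = 11 -> 'c'

Best match: offset=4, length=3 (matching 'fcc' starting at position 4)
LZ77 triple: (4, 3, 'c')


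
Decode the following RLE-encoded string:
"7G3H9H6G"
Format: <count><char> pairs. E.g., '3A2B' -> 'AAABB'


Expanding each <count><char> pair:
  7G -> 'GGGGGGG'
  3H -> 'HHH'
  9H -> 'HHHHHHHHH'
  6G -> 'GGGGGG'

Decoded = GGGGGGGHHHHHHHHHHHHGGGGGG


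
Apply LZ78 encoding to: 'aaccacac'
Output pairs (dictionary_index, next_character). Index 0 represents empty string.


LZ78 encoding steps:
Dictionary: {0: ''}
Step 1: w='' (idx 0), next='a' -> output (0, 'a'), add 'a' as idx 1
Step 2: w='a' (idx 1), next='c' -> output (1, 'c'), add 'ac' as idx 2
Step 3: w='' (idx 0), next='c' -> output (0, 'c'), add 'c' as idx 3
Step 4: w='ac' (idx 2), next='a' -> output (2, 'a'), add 'aca' as idx 4
Step 5: w='c' (idx 3), end of input -> output (3, '')


Encoded: [(0, 'a'), (1, 'c'), (0, 'c'), (2, 'a'), (3, '')]


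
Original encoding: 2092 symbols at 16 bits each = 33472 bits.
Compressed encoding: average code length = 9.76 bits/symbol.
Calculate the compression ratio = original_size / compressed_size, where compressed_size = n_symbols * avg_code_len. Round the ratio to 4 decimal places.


original_size = n_symbols * orig_bits = 2092 * 16 = 33472 bits
compressed_size = n_symbols * avg_code_len = 2092 * 9.76 = 20417.92 bits
ratio = original_size / compressed_size = 33472 / 20417.92 = 1.6393

Compression ratio = 1.6393


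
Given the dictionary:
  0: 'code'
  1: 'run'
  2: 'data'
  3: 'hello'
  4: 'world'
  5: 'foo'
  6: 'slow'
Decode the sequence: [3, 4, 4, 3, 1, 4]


Look up each index in the dictionary:
  3 -> 'hello'
  4 -> 'world'
  4 -> 'world'
  3 -> 'hello'
  1 -> 'run'
  4 -> 'world'

Decoded: "hello world world hello run world"


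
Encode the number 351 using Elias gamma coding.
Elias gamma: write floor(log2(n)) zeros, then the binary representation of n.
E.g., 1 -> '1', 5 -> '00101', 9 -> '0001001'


num_bits = floor(log2(351)) + 1 = 9
leading_zeros = num_bits - 1 = 8
binary(351) = 101011111

Elias gamma(351) = '00000000' + '101011111' = 00000000101011111 (17 bits)


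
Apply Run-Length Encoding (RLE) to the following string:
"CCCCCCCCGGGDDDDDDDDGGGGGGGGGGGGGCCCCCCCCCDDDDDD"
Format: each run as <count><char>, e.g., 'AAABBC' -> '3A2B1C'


Scanning runs left to right:
  i=0: run of 'C' x 8 -> '8C'
  i=8: run of 'G' x 3 -> '3G'
  i=11: run of 'D' x 8 -> '8D'
  i=19: run of 'G' x 13 -> '13G'
  i=32: run of 'C' x 9 -> '9C'
  i=41: run of 'D' x 6 -> '6D'

RLE = 8C3G8D13G9C6D


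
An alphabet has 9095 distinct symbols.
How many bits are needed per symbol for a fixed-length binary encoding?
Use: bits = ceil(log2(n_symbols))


log2(9095) = 13.1509
Bracket: 2^13 = 8192 < 9095 <= 2^14 = 16384
So ceil(log2(9095)) = 14

bits = ceil(log2(9095)) = ceil(13.1509) = 14 bits


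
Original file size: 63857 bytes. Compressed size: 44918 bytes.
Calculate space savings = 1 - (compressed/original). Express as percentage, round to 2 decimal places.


ratio = compressed/original = 44918/63857 = 0.703415
savings = 1 - ratio = 1 - 0.703415 = 0.296585
as a percentage: 0.296585 * 100 = 29.66%

Space savings = 1 - 44918/63857 = 29.66%


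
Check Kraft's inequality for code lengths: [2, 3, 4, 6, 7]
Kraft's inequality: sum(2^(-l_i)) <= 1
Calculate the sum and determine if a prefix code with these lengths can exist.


Sum = 2^(-2) + 2^(-3) + 2^(-4) + 2^(-6) + 2^(-7)
    = 0.25 + 0.125 + 0.0625 + 0.015625 + 0.0078125
    = 59/128 = 0.4609375
Since 0.4609375 <= 1, Kraft's inequality IS satisfied.
A prefix code with these lengths CAN exist.

Kraft sum = 0.4609375. Satisfied.


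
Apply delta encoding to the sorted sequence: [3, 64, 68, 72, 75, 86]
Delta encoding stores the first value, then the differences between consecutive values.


First value: 3
Deltas:
  64 - 3 = 61
  68 - 64 = 4
  72 - 68 = 4
  75 - 72 = 3
  86 - 75 = 11


Delta encoded: [3, 61, 4, 4, 3, 11]


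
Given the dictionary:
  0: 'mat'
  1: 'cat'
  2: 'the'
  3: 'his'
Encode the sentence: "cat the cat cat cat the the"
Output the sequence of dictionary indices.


Look up each word in the dictionary:
  'cat' -> 1
  'the' -> 2
  'cat' -> 1
  'cat' -> 1
  'cat' -> 1
  'the' -> 2
  'the' -> 2

Encoded: [1, 2, 1, 1, 1, 2, 2]


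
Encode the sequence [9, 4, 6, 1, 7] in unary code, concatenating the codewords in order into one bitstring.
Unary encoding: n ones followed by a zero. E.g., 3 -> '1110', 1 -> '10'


Encode each number as n ones followed by a terminating 0:
  9 -> 1111111110 (10 bits)
  4 -> 11110 (5 bits)
  6 -> 1111110 (7 bits)
  1 -> 10 (2 bits)
  7 -> 11111110 (8 bits)
Total length = 10 + 5 + 7 + 2 + 8 = 32 bits.

Unary([9, 4, 6, 1, 7]) = 11111111101111011111101011111110 (32 bits)


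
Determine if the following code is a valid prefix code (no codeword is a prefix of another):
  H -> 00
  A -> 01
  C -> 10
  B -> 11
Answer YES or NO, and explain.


Checking each pair (does one codeword prefix another?):
  H='00' vs A='01': no prefix
  H='00' vs C='10': no prefix
  H='00' vs B='11': no prefix
  A='01' vs H='00': no prefix
  A='01' vs C='10': no prefix
  A='01' vs B='11': no prefix
  C='10' vs H='00': no prefix
  C='10' vs A='01': no prefix
  C='10' vs B='11': no prefix
  B='11' vs H='00': no prefix
  B='11' vs A='01': no prefix
  B='11' vs C='10': no prefix
No violation found over all pairs.

YES -- this is a valid prefix code. No codeword is a prefix of any other codeword.


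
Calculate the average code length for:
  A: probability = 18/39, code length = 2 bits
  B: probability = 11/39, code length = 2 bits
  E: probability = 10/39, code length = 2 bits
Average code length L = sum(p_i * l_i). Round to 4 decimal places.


Weighted contributions p_i * l_i:
  A: (18/39) * 2 = 36/39
  B: (11/39) * 2 = 22/39
  E: (10/39) * 2 = 20/39
Sum = (36 + 22 + 20)/39 = 78/39

L = 78/39 = 2.0000 bits/symbol
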